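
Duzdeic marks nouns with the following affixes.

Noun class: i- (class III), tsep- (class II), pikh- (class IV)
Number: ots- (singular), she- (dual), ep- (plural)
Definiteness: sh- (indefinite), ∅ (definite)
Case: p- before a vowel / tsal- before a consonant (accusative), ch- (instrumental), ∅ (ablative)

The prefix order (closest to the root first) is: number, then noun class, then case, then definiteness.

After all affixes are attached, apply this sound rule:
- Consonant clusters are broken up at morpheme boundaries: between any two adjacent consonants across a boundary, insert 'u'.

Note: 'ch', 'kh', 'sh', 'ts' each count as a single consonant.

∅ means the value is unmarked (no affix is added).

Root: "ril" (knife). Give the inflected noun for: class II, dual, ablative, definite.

tsepusheril

Attach number dual she- → sheril.
Attach noun class class II tsep- → tsepsheril.
case = ablative: zero marking, form stays tsepsheril.
definiteness = definite: zero marking, form stays tsepsheril.
Apply epenthesis: tsepsheril → tsepusheril.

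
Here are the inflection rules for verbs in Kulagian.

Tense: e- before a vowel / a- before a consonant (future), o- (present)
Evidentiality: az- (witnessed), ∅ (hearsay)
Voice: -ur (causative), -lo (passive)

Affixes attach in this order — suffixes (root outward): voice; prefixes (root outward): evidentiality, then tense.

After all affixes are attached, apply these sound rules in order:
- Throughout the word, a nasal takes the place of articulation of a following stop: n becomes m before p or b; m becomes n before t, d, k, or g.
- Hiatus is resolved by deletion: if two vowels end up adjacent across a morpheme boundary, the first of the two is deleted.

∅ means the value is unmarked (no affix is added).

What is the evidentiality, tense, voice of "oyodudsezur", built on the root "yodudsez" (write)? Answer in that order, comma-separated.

Segment: o-yodudsez-ur.
evidentiality: ∅ → hearsay.
tense: o- → present.
voice: -ur → causative.

hearsay, present, causative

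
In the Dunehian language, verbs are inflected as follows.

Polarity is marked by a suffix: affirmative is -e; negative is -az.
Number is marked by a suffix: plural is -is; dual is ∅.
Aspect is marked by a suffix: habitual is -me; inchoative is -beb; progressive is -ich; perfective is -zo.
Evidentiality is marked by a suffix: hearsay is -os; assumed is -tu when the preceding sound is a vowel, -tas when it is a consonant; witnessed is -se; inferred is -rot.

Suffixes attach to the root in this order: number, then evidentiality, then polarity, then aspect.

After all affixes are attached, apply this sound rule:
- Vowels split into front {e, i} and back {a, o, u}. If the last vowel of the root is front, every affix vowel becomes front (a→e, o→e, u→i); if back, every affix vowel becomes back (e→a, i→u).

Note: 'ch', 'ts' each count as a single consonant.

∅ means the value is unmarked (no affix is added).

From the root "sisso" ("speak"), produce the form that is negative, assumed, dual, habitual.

number = dual: zero marking, form stays sisso.
Attach evidentiality assumed -tu (after vowel 'o') → sissotu.
Attach polarity negative -az → sissotuaz.
Attach aspect habitual -me → sissotuazme.
Apply vowel harmony: sissotuazme → sissotuazma.

sissotuazma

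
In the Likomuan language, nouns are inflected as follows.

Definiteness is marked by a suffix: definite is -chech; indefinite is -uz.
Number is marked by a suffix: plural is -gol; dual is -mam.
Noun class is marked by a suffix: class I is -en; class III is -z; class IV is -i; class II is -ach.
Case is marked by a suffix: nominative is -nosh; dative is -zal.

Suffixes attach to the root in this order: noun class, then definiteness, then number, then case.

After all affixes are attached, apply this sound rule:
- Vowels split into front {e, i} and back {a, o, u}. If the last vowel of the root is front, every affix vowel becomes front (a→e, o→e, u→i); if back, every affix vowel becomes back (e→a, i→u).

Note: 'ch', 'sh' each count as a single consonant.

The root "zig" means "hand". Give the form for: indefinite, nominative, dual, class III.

Attach noun class class III -z → zigz.
Attach definiteness indefinite -uz → zigzuz.
Attach number dual -mam → zigzuzmam.
Attach case nominative -nosh → zigzuzmamnosh.
Apply vowel harmony: zigzuzmamnosh → zigzizmemnesh.

zigzizmemnesh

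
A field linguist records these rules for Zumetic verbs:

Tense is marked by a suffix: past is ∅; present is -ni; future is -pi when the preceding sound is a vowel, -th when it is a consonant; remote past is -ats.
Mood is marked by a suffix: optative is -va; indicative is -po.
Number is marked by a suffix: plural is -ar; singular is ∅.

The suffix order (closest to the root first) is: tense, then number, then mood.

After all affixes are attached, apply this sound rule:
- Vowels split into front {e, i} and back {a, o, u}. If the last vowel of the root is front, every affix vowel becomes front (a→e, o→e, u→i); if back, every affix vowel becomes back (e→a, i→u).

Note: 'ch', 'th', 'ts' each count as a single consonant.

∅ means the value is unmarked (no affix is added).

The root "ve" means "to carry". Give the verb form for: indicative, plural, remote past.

veetserpe

Attach tense remote past -ats → veats.
Attach number plural -ar → veatsar.
Attach mood indicative -po → veatsarpo.
Apply vowel harmony: veatsarpo → veetserpe.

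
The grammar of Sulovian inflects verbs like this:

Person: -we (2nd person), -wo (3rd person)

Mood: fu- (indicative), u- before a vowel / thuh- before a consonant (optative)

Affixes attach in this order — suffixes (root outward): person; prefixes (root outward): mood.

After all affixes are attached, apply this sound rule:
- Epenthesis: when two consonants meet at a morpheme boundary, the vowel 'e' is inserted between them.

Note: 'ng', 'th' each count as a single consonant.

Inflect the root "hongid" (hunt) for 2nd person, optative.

Attach mood optative thuh- (before consonant 'h') → thuhhongid.
Attach person 2nd person -we → thuhhongidwe.
Apply epenthesis: thuhhongidwe → thuhehongidewe.

thuhehongidewe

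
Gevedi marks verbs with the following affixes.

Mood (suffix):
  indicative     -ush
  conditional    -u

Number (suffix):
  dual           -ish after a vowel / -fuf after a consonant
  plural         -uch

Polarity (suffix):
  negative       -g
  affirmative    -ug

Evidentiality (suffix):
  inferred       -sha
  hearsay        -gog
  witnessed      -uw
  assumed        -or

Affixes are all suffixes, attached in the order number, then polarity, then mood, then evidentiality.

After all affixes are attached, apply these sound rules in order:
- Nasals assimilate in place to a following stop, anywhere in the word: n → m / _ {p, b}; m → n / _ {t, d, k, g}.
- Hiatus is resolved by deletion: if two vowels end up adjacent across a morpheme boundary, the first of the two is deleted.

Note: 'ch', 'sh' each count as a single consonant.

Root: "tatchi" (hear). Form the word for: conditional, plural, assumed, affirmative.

tatchuchugor

Attach number plural -uch → tatchiuch.
Attach polarity affirmative -ug → tatchiuchug.
Attach mood conditional -u → tatchiuchugu.
Attach evidentiality assumed -or → tatchiuchuguor.
Nasal assimilation: no change.
Apply vowel deletion: tatchiuchuguor → tatchuchugor.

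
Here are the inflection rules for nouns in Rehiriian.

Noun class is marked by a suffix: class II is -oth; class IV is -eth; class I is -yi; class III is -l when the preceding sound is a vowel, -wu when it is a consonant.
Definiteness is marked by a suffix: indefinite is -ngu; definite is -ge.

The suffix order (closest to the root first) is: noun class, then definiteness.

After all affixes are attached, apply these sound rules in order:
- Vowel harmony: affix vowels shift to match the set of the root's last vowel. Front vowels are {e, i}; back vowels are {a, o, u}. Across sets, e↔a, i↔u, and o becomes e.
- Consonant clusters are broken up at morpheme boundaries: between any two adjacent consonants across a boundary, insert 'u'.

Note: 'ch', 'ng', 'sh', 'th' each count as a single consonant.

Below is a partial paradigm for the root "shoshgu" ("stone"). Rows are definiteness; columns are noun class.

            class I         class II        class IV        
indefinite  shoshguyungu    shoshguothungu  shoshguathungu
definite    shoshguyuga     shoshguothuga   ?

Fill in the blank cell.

Attach noun class class IV -eth → shoshgueth.
Attach definiteness definite -ge → shoshguethge.
Apply vowel harmony: shoshguethge → shoshguathga.
Apply epenthesis: shoshguathga → shoshguathuga.

shoshguathuga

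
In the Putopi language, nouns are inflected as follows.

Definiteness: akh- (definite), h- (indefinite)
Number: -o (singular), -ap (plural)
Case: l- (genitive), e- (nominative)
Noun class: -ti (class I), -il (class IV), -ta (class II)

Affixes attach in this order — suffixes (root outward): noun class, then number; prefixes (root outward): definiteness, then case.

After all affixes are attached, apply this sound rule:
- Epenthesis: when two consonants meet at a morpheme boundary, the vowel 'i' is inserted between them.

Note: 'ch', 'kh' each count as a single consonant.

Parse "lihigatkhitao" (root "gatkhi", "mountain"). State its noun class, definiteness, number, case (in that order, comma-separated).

Segment: l-h-gatkhi-ta-o.
noun class: -ta → class II.
definiteness: h- → indefinite.
number: -o → singular.
case: l- → genitive.

class II, indefinite, singular, genitive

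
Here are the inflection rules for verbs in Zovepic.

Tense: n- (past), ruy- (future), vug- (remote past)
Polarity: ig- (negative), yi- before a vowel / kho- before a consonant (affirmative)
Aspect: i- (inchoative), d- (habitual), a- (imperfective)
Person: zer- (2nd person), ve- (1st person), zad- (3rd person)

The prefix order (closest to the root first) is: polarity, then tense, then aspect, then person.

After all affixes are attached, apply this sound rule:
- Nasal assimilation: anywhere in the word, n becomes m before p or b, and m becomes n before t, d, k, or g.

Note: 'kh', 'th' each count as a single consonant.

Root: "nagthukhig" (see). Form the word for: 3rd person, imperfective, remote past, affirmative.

zadavugkhonagthukhig

Attach polarity affirmative kho- (before consonant 'n') → khonagthukhig.
Attach tense remote past vug- → vugkhonagthukhig.
Attach aspect imperfective a- → avugkhonagthukhig.
Attach person 3rd person zad- → zadavugkhonagthukhig.
Nasal assimilation: no change.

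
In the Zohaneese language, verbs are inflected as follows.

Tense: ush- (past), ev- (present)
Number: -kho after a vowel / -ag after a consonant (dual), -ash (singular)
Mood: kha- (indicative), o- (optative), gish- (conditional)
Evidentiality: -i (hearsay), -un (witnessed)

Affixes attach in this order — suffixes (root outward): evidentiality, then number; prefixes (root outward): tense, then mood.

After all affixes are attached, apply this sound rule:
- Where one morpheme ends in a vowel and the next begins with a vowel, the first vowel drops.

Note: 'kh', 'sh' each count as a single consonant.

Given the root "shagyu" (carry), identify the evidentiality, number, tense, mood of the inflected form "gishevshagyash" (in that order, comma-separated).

hearsay, singular, present, conditional

Segment: gish-ev-shagyu-i-ash.
evidentiality: -i → hearsay.
number: -ash → singular.
tense: ev- → present.
mood: gish- → conditional.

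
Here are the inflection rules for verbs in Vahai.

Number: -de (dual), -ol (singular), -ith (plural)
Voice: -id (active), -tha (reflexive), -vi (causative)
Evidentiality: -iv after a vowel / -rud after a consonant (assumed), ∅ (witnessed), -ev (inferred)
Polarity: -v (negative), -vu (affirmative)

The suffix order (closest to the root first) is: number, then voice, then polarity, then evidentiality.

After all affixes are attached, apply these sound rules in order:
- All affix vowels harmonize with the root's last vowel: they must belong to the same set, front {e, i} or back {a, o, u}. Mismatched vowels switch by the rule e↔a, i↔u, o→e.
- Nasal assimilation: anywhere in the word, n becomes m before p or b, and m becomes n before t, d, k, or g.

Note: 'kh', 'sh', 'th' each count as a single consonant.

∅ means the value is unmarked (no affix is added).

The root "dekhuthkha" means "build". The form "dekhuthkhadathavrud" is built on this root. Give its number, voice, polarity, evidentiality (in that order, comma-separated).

Segment: dekhuthkha-de-tha-v-rud.
number: -de → dual.
voice: -tha → reflexive.
polarity: -v → negative.
evidentiality: -iv/rud → assumed.

dual, reflexive, negative, assumed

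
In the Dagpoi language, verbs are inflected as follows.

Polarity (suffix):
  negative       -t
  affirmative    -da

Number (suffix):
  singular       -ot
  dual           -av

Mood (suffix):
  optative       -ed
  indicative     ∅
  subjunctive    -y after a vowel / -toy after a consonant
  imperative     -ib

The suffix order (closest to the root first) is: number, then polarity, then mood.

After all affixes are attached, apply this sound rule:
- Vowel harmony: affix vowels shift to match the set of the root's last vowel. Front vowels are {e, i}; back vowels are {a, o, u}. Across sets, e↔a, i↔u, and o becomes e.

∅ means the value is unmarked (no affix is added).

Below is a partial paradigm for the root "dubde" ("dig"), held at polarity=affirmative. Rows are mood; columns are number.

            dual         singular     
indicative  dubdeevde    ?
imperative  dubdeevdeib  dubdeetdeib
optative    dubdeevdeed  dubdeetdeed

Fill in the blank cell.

Attach number singular -ot → dubdeot.
Attach polarity affirmative -da → dubdeotda.
mood = indicative: zero marking, form stays dubdeotda.
Apply vowel harmony: dubdeotda → dubdeetde.

dubdeetde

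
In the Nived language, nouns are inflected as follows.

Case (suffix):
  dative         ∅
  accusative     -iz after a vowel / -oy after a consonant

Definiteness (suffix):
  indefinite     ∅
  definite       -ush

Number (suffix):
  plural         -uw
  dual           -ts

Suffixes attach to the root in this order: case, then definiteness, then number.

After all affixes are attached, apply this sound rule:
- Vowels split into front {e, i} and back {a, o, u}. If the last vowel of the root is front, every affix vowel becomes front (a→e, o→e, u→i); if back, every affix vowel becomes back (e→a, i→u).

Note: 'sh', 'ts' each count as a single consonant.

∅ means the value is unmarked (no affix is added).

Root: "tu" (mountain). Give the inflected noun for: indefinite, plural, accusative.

Attach case accusative -iz (after vowel 'u') → tuiz.
definiteness = indefinite: zero marking, form stays tuiz.
Attach number plural -uw → tuizuw.
Apply vowel harmony: tuizuw → tuuzuw.

tuuzuw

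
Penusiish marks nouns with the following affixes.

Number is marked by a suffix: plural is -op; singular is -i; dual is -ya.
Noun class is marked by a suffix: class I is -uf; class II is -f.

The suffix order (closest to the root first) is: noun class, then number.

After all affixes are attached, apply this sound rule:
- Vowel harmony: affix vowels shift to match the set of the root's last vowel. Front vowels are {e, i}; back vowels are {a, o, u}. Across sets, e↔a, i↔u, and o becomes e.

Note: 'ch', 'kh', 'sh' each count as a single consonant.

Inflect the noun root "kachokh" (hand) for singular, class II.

kachokhfu

Attach noun class class II -f → kachokhf.
Attach number singular -i → kachokhfi.
Apply vowel harmony: kachokhfi → kachokhfu.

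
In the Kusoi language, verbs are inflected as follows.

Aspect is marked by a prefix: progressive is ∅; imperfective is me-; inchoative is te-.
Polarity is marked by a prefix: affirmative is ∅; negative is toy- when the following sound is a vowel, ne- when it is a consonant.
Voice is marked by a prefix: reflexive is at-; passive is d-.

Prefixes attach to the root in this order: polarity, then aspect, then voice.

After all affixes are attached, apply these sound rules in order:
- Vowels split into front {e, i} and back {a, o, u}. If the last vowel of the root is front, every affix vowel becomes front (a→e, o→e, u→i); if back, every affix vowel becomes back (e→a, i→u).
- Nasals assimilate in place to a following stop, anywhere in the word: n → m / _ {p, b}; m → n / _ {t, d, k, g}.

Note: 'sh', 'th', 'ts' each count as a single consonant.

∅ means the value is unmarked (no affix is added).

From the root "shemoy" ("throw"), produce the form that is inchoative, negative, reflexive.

Attach polarity negative ne- (before consonant 'sh') → neshemoy.
Attach aspect inchoative te- → teneshemoy.
Attach voice reflexive at- → atteneshemoy.
Apply vowel harmony: atteneshemoy → attanashemoy.
Nasal assimilation: no change.

attanashemoy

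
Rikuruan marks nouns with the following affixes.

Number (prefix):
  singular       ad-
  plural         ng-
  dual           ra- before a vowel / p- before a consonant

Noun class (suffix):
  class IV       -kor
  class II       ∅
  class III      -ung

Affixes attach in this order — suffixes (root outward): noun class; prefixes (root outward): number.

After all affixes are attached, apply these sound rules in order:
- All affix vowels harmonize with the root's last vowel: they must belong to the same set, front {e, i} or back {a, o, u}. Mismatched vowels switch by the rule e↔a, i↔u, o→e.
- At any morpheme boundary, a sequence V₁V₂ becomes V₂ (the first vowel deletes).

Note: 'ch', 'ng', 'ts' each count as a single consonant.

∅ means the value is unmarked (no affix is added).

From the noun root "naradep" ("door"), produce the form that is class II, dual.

pnaradep

noun class = class II: zero marking, form stays naradep.
Attach number dual p- (before consonant 'n') → pnaradep.
Vowel harmony: no change.
Vowel deletion: no change.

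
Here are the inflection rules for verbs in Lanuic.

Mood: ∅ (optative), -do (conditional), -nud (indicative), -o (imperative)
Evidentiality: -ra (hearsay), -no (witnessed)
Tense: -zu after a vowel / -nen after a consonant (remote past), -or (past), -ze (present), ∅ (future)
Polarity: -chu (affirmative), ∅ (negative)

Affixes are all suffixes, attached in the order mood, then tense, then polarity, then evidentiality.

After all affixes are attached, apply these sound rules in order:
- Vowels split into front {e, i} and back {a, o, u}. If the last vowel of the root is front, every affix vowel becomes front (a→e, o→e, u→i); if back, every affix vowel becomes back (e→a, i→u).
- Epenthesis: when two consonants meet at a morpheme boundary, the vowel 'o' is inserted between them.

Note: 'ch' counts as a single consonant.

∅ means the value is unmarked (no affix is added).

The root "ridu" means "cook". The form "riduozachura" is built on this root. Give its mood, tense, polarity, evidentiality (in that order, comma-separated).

imperative, present, affirmative, hearsay

Segment: ridu-o-ze-chu-ra.
mood: -o → imperative.
tense: -ze → present.
polarity: -chu → affirmative.
evidentiality: -ra → hearsay.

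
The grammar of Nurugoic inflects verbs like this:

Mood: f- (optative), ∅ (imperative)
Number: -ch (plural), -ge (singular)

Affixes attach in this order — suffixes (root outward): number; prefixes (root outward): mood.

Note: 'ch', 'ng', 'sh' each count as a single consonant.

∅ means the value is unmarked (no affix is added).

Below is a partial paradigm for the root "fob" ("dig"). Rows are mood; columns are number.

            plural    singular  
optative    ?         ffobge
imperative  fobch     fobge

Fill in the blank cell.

Attach number plural -ch → fobch.
Attach mood optative f- → ffobch.

ffobch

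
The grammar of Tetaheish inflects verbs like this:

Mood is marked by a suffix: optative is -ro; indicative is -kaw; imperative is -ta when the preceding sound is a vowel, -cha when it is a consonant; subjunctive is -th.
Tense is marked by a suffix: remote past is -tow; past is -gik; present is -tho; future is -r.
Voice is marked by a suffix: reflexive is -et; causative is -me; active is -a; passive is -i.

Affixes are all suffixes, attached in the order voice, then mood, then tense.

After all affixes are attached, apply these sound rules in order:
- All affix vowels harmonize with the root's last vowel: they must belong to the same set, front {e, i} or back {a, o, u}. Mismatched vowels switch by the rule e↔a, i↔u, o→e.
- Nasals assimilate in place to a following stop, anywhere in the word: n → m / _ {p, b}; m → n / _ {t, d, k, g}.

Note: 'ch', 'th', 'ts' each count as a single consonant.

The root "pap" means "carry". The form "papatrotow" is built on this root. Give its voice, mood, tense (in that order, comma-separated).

reflexive, optative, remote past

Segment: pap-et-ro-tow.
voice: -et → reflexive.
mood: -ro → optative.
tense: -tow → remote past.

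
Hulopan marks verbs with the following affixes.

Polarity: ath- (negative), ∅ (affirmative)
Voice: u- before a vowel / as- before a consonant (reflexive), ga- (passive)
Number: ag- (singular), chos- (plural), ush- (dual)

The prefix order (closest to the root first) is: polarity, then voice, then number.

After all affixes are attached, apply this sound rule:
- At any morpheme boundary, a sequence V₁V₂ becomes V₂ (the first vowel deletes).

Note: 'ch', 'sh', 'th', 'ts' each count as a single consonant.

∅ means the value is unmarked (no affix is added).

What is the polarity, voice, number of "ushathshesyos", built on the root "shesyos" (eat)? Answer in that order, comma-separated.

Segment: ush-u-ath-shesyos.
polarity: ath- → negative.
voice: u/as- → reflexive.
number: ush- → dual.

negative, reflexive, dual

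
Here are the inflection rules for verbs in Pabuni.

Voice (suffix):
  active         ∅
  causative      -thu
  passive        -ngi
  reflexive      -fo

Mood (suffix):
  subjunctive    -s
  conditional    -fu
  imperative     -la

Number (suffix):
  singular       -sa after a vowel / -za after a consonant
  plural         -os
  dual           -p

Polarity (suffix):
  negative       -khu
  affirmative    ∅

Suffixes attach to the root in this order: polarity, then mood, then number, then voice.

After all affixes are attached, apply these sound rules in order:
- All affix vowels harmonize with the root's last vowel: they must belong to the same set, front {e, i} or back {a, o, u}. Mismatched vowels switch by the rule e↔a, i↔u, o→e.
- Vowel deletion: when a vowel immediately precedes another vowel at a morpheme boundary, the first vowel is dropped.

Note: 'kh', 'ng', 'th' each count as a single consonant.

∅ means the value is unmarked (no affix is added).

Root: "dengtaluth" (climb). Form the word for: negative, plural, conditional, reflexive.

dengtaluthkhufosfo

Attach polarity negative -khu → dengtaluthkhu.
Attach mood conditional -fu → dengtaluthkhufu.
Attach number plural -os → dengtaluthkhufuos.
Attach voice reflexive -fo → dengtaluthkhufuosfo.
Vowel harmony: no change.
Apply vowel deletion: dengtaluthkhufuosfo → dengtaluthkhufosfo.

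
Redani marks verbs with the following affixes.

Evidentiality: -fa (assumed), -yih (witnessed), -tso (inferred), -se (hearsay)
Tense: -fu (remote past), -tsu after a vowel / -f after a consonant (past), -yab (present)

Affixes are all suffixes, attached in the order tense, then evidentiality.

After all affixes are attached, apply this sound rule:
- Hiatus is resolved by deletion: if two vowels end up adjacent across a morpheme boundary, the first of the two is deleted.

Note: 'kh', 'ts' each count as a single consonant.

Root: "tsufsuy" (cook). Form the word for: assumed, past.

tsufsuyffa

Attach tense past -f (after consonant 'y') → tsufsuyf.
Attach evidentiality assumed -fa → tsufsuyffa.
Vowel deletion: no change.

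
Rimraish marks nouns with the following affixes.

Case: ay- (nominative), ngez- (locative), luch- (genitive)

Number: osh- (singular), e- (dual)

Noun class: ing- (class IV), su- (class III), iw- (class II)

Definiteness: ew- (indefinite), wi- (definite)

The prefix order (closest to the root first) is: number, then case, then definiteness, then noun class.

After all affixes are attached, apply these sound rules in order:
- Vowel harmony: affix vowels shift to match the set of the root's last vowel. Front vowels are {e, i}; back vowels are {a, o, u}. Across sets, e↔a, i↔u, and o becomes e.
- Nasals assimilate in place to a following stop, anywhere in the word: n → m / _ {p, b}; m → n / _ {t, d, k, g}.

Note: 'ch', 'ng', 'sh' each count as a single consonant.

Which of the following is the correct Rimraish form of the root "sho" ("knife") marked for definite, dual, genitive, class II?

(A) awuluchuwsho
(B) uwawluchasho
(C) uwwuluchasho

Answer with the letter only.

Attach number dual e- → esho.
Attach case genitive luch- → luchesho.
Attach definiteness definite wi- → wiluchesho.
Attach noun class class II iw- → iwwiluchesho.
Apply vowel harmony: iwwiluchesho → uwwuluchasho.
Nasal assimilation: no change.
So the correct form is uwwuluchasho, option (C).
(A) awuluchuwsho is wrong: it has the affixes in the wrong order.
(B) uwawluchasho is wrong: it uses indefinite instead of definite for definiteness.

C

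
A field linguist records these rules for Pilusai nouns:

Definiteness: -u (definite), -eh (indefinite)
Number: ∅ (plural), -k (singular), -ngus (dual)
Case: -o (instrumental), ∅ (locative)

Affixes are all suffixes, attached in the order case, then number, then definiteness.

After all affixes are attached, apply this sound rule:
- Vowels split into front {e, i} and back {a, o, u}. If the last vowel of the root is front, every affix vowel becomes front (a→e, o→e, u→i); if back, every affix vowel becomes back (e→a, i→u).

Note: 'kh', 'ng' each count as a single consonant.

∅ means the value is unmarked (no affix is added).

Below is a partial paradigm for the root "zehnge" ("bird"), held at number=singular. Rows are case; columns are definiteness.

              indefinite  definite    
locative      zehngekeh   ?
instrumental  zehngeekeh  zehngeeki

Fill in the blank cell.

case = locative: zero marking, form stays zehnge.
Attach number singular -k → zehngek.
Attach definiteness definite -u → zehngeku.
Apply vowel harmony: zehngeku → zehngeki.

zehngeki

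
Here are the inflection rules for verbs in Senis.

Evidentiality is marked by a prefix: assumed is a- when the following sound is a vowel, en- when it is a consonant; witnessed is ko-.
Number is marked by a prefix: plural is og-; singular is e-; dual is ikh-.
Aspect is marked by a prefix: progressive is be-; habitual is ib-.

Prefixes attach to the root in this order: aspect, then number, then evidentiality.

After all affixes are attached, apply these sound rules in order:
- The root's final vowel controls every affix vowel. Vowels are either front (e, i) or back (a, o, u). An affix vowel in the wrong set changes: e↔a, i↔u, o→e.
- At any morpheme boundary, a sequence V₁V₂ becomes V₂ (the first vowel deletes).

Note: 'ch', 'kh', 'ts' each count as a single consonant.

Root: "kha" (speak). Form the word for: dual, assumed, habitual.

Attach aspect habitual ib- → ibkha.
Attach number dual ikh- → ikhibkha.
Attach evidentiality assumed a- (before vowel 'i') → aikhibkha.
Apply vowel harmony: aikhibkha → aukhubkha.
Apply vowel deletion: aukhubkha → ukhubkha.

ukhubkha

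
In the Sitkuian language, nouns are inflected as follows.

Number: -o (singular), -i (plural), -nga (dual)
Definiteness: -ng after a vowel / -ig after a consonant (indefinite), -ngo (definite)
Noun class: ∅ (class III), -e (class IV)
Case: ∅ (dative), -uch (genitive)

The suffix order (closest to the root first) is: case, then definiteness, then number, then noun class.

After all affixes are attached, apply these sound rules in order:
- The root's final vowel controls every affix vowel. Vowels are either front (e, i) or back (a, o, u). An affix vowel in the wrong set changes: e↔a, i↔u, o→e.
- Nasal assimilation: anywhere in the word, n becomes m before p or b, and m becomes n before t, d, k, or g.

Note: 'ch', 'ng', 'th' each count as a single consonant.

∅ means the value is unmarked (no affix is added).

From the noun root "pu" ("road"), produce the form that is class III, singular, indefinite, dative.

case = dative: zero marking, form stays pu.
Attach definiteness indefinite -ng (after vowel 'u') → pung.
Attach number singular -o → pungo.
noun class = class III: zero marking, form stays pungo.
Vowel harmony: no change.
Nasal assimilation: no change.

pungo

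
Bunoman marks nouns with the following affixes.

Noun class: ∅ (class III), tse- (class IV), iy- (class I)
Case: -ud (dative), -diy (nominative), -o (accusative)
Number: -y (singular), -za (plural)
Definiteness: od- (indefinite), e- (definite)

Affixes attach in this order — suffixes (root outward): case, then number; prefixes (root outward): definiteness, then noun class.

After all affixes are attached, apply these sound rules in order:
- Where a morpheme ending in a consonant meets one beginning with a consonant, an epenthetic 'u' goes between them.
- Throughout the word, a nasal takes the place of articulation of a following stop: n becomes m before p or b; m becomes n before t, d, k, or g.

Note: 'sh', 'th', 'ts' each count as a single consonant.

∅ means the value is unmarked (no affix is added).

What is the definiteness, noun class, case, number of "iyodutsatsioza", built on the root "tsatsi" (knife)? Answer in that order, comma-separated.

Segment: iy-od-tsatsi-o-za.
definiteness: od- → indefinite.
noun class: iy- → class I.
case: -o → accusative.
number: -za → plural.

indefinite, class I, accusative, plural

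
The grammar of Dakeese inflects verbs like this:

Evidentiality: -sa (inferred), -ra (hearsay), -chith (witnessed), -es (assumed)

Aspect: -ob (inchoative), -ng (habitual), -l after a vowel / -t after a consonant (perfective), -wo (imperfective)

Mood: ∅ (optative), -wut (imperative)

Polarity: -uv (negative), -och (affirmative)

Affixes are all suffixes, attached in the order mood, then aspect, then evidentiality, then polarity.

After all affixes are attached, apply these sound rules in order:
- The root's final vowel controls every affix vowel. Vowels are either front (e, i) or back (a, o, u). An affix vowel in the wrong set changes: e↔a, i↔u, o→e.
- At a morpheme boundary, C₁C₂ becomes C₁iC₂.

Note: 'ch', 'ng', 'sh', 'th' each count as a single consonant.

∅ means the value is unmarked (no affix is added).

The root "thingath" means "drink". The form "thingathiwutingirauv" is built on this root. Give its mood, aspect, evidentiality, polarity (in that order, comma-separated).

Segment: thingath-wut-ng-ra-uv.
mood: -wut → imperative.
aspect: -ng → habitual.
evidentiality: -ra → hearsay.
polarity: -uv → negative.

imperative, habitual, hearsay, negative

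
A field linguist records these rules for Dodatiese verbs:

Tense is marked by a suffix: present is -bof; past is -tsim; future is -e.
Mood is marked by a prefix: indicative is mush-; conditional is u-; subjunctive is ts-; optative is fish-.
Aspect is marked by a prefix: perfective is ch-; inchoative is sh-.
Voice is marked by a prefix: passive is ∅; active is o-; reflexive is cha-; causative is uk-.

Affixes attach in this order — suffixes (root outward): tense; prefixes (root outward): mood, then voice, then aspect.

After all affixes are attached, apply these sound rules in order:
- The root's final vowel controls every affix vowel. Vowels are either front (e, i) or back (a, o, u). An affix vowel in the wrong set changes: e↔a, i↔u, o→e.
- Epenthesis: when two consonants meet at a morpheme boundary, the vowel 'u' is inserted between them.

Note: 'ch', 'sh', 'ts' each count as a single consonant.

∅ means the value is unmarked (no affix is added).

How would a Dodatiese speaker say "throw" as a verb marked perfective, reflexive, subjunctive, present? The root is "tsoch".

Attach mood subjunctive ts- → tstsoch.
Attach tense present -bof → tstsochbof.
Attach voice reflexive cha- → chatstsochbof.
Attach aspect perfective ch- → chchatstsochbof.
Vowel harmony: no change.
Apply epenthesis: chchatstsochbof → chuchatsutsochubof.

chuchatsutsochubof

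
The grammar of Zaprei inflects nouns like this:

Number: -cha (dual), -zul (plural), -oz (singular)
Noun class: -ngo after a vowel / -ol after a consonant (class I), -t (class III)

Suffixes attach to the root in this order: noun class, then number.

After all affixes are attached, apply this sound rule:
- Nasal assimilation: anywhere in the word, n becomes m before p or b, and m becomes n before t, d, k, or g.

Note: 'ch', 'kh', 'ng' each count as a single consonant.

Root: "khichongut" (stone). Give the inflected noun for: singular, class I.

khichongutoloz

Attach noun class class I -ol (after consonant 't') → khichongutol.
Attach number singular -oz → khichongutoloz.
Nasal assimilation: no change.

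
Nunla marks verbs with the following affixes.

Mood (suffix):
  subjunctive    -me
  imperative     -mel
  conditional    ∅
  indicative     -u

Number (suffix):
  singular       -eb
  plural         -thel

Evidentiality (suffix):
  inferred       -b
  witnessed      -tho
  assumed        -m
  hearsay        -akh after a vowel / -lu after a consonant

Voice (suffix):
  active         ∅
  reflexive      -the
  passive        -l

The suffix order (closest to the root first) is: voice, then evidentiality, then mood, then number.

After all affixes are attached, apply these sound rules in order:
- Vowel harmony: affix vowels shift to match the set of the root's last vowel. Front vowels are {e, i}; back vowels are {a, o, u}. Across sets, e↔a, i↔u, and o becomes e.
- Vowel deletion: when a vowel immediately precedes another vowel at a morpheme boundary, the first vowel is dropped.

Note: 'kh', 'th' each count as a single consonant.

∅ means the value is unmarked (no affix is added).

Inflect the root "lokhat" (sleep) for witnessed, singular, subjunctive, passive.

lokhatlthomab

Attach voice passive -l → lokhatl.
Attach evidentiality witnessed -tho → lokhatltho.
Attach mood subjunctive -me → lokhatlthome.
Attach number singular -eb → lokhatlthomeeb.
Apply vowel harmony: lokhatlthomeeb → lokhatlthomaab.
Apply vowel deletion: lokhatlthomaab → lokhatlthomab.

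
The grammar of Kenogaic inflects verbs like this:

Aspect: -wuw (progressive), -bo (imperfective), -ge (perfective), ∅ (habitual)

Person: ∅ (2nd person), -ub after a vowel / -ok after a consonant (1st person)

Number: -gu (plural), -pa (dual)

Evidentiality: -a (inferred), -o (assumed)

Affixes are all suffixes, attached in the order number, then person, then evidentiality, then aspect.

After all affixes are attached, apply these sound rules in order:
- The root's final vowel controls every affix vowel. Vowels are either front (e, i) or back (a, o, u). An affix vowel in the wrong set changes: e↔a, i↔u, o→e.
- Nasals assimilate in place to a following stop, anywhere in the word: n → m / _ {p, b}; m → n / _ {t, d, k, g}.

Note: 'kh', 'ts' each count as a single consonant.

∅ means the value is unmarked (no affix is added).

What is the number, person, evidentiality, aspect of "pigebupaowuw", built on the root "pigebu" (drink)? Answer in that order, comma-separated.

Segment: pigebu-pa-o-wuw.
number: -pa → dual.
person: ∅ → 2nd person.
evidentiality: -o → assumed.
aspect: -wuw → progressive.

dual, 2nd person, assumed, progressive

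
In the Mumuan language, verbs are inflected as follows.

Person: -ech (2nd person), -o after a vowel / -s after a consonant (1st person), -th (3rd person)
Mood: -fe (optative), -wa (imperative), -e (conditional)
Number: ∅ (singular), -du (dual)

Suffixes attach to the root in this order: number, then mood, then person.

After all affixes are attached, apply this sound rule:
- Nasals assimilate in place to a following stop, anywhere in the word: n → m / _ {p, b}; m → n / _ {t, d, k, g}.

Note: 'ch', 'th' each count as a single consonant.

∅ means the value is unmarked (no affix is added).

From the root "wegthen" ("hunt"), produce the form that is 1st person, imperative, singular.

wegthenwao

number = singular: zero marking, form stays wegthen.
Attach mood imperative -wa → wegthenwa.
Attach person 1st person -o (after vowel 'a') → wegthenwao.
Nasal assimilation: no change.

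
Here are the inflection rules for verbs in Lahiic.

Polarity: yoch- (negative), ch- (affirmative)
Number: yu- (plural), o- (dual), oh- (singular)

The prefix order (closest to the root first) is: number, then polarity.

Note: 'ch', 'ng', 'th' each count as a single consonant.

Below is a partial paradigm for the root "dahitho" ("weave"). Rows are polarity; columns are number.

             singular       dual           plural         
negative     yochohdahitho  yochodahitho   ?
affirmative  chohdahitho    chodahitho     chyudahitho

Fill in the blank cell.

Attach number plural yu- → yudahitho.
Attach polarity negative yoch- → yochyudahitho.

yochyudahitho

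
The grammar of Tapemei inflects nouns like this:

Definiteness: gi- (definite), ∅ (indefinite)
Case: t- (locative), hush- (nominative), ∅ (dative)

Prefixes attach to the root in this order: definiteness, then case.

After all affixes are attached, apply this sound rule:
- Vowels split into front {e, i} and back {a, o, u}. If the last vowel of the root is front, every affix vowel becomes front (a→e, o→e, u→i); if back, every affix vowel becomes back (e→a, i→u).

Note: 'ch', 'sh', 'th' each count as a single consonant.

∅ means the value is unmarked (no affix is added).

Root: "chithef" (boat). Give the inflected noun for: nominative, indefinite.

hishchithef

definiteness = indefinite: zero marking, form stays chithef.
Attach case nominative hush- → hushchithef.
Apply vowel harmony: hushchithef → hishchithef.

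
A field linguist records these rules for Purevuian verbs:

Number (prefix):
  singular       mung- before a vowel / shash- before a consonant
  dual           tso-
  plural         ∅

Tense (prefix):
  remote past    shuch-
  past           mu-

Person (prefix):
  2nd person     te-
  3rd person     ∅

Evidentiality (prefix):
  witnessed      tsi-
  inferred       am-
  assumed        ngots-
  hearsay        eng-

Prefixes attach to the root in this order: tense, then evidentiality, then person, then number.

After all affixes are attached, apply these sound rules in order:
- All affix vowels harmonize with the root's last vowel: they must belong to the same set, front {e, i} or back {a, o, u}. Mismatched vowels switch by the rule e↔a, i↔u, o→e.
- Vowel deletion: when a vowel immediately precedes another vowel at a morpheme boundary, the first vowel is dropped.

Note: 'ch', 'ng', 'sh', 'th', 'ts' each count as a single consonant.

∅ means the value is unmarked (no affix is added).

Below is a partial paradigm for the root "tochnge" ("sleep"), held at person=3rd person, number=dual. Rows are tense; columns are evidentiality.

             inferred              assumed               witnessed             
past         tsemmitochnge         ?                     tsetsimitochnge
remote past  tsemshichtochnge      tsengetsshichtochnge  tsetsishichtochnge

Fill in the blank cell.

Attach tense past mu- → mutochnge.
Attach evidentiality assumed ngots- → ngotsmutochnge.
person = 3rd person: zero marking, form stays ngotsmutochnge.
Attach number dual tso- → tsongotsmutochnge.
Apply vowel harmony: tsongotsmutochnge → tsengetsmitochnge.
Vowel deletion: no change.

tsengetsmitochnge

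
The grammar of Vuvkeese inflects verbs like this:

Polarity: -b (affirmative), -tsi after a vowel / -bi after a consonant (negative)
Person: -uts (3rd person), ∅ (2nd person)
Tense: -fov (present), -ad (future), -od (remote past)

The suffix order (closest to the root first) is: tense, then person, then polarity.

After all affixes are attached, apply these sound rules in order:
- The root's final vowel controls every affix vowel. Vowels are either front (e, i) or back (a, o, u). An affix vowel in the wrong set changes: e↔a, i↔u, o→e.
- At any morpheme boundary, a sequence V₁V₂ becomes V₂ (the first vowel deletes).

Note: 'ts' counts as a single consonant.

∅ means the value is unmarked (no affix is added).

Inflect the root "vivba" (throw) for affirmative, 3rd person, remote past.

Attach tense remote past -od → vivbaod.
Attach person 3rd person -uts → vivbaoduts.
Attach polarity affirmative -b → vivbaodutsb.
Vowel harmony: no change.
Apply vowel deletion: vivbaodutsb → vivbodutsb.

vivbodutsb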